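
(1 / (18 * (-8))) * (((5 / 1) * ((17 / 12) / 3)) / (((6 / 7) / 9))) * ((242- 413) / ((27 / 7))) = 7.63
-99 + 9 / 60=-1977 / 20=-98.85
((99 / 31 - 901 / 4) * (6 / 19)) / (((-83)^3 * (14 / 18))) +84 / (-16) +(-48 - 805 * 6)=-46048612400043 / 9429911204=-4883.25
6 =6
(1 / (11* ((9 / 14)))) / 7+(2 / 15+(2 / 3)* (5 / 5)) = 406 / 495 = 0.82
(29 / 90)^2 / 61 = 841 / 494100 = 0.00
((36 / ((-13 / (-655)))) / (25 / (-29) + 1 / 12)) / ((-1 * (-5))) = -1641168 / 3523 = -465.84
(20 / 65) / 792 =1 / 2574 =0.00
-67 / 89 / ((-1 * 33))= 67 / 2937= 0.02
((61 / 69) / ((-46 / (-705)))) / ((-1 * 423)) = -305 / 9522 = -0.03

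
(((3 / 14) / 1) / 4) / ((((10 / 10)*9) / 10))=0.06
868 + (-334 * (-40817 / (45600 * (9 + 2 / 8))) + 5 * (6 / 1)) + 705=344889139 / 210900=1635.32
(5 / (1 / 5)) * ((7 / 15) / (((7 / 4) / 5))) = 100 / 3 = 33.33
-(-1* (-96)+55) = -151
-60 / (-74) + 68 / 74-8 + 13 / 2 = 17 / 74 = 0.23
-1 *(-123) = 123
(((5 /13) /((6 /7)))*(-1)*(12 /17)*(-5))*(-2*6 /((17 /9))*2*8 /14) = -43200 /3757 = -11.50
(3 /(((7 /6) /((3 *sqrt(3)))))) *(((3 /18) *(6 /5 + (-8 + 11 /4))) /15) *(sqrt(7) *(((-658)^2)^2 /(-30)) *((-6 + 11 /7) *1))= -1200782141118 *sqrt(21) /125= -44021400438.60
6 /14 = 3 /7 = 0.43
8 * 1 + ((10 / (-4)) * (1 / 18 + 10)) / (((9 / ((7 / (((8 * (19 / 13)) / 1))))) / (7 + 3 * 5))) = -708913 / 24624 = -28.79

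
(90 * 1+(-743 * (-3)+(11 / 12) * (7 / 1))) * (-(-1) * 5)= 11627.08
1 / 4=0.25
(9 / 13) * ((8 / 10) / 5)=36 / 325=0.11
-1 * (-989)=989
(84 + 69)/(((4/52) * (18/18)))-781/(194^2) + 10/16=149761491/75272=1989.60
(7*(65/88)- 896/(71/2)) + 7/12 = -365239/18744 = -19.49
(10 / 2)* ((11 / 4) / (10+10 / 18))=99 / 76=1.30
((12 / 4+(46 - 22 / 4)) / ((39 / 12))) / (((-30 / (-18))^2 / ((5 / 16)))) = 783 / 520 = 1.51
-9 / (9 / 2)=-2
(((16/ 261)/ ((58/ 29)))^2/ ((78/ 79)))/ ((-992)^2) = 79/ 81699422688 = 0.00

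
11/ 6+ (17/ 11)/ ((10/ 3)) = 379/ 165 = 2.30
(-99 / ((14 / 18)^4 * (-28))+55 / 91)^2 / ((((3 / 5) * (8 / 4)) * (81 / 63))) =402504286697645 / 5892272279712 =68.31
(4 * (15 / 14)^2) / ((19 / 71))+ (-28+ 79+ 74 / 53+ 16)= 4221550 / 49343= 85.56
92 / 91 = 1.01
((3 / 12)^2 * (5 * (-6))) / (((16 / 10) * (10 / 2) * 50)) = -3 / 640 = -0.00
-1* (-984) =984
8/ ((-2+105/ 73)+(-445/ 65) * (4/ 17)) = -129064/ 35049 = -3.68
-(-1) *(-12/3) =-4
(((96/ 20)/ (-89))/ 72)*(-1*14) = 14/ 1335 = 0.01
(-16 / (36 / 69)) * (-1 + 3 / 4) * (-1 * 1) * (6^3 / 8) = -207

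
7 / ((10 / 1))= 7 / 10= 0.70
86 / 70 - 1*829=-28972 / 35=-827.77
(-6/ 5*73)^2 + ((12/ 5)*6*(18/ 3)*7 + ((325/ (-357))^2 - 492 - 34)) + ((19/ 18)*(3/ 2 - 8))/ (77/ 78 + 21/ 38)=16097778213847/ 2077418700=7748.93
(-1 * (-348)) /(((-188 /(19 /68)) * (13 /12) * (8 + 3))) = -4959 /114257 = -0.04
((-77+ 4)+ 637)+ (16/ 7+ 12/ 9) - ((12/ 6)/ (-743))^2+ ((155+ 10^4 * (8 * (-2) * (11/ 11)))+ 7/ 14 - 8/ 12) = -3693018457361/ 23186058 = -159277.55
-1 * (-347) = 347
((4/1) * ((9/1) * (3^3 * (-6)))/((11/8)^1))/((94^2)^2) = -2916/53676491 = -0.00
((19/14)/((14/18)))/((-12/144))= -1026/49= -20.94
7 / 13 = 0.54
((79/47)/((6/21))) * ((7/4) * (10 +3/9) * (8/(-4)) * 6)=-120001/94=-1276.61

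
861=861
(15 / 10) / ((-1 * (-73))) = 3 / 146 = 0.02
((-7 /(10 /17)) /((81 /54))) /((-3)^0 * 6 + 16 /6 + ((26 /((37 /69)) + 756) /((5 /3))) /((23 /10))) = -14467 /398510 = -0.04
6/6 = 1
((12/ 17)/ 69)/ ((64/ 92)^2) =23/ 1088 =0.02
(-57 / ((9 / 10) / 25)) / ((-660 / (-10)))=-2375 / 99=-23.99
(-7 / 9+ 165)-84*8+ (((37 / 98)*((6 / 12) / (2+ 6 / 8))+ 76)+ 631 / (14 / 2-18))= -2372492 / 4851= -489.07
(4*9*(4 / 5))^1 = 144 / 5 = 28.80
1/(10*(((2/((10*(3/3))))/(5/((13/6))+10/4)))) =2.40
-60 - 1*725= -785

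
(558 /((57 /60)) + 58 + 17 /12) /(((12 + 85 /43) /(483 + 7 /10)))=30671808797 /1370280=22383.61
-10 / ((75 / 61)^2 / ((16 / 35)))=-119072 / 39375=-3.02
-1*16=-16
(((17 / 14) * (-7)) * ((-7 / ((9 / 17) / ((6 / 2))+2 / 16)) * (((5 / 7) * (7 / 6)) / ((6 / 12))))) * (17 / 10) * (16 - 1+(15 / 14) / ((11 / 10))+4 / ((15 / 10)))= 42310756 / 4059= 10423.94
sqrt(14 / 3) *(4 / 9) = 4 *sqrt(42) / 27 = 0.96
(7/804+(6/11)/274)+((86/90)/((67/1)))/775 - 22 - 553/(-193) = -19.12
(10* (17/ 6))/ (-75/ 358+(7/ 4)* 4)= 1790/ 429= 4.17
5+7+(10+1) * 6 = 78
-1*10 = -10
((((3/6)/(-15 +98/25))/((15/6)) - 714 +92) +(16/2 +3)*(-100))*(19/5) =-9062981/1385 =-6543.67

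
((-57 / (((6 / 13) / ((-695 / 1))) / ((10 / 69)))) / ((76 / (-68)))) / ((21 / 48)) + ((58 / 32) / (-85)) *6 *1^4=-8355610021 / 328440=-25440.29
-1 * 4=-4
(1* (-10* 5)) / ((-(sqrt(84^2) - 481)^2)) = 50 / 157609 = 0.00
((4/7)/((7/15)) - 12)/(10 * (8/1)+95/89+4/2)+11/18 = 3138971/6520626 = 0.48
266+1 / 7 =1863 / 7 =266.14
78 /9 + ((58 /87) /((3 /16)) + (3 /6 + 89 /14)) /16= 587 /63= 9.32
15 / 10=3 / 2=1.50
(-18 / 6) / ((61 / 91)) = -273 / 61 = -4.48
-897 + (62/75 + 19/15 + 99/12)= -265997/300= -886.66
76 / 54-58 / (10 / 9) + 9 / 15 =-6776 / 135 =-50.19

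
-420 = -420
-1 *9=-9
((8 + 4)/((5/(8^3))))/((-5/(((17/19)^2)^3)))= -126.09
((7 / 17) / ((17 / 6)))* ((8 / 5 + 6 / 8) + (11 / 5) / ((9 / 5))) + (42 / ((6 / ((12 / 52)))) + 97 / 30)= 5.37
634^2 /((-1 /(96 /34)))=-19293888 /17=-1134934.59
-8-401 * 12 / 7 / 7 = -5204 / 49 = -106.20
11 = 11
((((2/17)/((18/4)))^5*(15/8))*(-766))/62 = -245120/866358405261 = -0.00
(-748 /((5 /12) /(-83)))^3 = 413506945743040512 /125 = 3308055565944324.10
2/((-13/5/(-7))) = 70/13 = 5.38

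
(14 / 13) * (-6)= -84 / 13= -6.46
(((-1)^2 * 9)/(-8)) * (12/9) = -3/2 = -1.50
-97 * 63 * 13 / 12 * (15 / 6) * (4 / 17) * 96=-6355440 / 17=-373849.41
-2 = -2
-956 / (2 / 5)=-2390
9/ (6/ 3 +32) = 9/ 34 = 0.26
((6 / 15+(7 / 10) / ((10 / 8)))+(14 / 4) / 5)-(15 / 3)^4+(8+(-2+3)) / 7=-217719 / 350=-622.05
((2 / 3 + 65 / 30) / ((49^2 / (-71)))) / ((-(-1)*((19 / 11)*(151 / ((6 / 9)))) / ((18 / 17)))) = -0.00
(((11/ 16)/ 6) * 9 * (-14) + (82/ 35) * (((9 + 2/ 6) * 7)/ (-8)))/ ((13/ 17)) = -136969/ 3120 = -43.90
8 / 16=1 / 2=0.50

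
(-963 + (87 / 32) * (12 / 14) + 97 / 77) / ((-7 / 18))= 10637937 / 4312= 2467.05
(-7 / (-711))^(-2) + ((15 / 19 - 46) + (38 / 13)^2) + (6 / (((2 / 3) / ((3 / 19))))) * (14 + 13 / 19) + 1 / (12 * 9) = 3325765808557 / 322859628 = 10300.97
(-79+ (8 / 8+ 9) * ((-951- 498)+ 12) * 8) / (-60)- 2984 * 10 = -1675361 / 60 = -27922.68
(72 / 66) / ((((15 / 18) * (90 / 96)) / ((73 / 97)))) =28032 / 26675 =1.05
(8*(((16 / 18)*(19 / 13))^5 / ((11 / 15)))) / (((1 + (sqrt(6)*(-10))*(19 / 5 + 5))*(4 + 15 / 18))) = -51927559700480*sqrt(6) / 3282404088221271- 6490944962560 / 36106444970433981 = -0.04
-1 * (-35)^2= -1225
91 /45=2.02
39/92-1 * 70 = -6401/92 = -69.58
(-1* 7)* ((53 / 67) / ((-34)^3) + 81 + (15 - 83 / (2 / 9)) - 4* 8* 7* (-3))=-7272045361 / 2633368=-2761.50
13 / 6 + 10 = 73 / 6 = 12.17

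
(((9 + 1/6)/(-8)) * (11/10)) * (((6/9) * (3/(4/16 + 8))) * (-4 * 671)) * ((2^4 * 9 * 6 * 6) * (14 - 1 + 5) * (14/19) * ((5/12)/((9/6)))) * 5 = 1488009600/19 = 78316294.74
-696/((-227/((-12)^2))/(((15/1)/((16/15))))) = 1409400/227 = 6208.81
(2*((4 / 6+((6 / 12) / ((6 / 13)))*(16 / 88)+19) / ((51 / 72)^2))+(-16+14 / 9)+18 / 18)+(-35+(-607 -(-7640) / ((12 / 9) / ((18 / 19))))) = 2637675793 / 543609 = 4852.16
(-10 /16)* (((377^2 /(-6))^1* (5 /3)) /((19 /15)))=17766125 /912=19480.40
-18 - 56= -74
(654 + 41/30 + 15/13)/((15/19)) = 4864817/5850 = 831.59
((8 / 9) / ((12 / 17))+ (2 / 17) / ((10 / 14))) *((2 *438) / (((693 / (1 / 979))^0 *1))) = 954256 / 765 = 1247.39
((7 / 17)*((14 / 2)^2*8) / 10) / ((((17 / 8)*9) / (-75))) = -54880 / 867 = -63.30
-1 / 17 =-0.06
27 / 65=0.42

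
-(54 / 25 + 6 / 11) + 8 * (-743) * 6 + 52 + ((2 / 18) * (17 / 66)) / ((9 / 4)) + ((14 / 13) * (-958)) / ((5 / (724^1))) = -160717373066 / 868725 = -185003.74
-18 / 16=-9 / 8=-1.12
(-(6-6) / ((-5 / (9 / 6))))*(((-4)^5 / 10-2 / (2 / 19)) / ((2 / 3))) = 0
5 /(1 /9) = 45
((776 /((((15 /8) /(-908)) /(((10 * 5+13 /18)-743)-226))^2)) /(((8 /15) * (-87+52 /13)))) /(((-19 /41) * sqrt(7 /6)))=14333109872194957568 * sqrt(42) /13412385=6925626462667.55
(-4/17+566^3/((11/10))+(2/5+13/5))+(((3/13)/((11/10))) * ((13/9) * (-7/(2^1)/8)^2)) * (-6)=1972777905403/11968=164837726.05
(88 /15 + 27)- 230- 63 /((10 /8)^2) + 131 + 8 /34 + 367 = 332497 /1275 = 260.78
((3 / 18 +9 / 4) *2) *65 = 1885 / 6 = 314.17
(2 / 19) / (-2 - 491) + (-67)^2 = 42048461 / 9367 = 4489.00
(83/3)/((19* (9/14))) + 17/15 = 8717/2565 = 3.40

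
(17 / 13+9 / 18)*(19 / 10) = 893 / 260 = 3.43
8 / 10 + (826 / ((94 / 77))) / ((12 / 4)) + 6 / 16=226.71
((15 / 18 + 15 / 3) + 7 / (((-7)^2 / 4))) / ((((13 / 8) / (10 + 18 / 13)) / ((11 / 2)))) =875864 / 3549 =246.79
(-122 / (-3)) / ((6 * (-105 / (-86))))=5.55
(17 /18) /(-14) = -17 /252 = -0.07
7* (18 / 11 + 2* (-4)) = -44.55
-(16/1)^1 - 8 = -24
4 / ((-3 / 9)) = -12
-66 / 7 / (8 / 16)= -132 / 7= -18.86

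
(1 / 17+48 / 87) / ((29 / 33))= 9933 / 14297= 0.69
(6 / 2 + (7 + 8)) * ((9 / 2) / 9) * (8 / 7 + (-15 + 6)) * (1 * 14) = -990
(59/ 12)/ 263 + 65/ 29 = 206851/ 91524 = 2.26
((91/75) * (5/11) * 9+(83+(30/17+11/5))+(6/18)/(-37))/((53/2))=19079696/5500605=3.47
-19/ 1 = -19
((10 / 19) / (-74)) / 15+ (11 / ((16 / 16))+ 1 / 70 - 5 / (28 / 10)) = 681172 / 73815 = 9.23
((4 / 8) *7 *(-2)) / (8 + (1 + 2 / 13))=-13 / 17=-0.76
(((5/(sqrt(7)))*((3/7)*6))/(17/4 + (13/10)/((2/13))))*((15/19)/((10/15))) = 20250*sqrt(7)/118237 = 0.45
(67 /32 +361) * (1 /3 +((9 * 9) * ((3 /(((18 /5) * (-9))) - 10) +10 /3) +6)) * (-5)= 62878155 /64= 982471.17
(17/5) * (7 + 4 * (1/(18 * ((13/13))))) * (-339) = -24973/3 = -8324.33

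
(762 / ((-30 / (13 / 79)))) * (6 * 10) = -19812 / 79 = -250.78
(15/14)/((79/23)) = 345/1106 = 0.31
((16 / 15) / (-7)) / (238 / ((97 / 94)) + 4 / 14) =-776 / 1175985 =-0.00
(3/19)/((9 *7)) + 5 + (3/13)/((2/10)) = 31933/5187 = 6.16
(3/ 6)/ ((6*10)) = 1/ 120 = 0.01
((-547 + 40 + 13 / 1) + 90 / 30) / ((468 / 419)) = -205729 / 468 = -439.59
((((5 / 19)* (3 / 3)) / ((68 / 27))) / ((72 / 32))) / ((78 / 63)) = 315 / 8398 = 0.04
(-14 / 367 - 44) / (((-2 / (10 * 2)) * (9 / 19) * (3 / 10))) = 30707800 / 9909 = 3098.98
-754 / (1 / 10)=-7540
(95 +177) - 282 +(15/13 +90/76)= -3785/494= -7.66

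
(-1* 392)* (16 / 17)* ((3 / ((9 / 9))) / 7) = -2688 / 17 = -158.12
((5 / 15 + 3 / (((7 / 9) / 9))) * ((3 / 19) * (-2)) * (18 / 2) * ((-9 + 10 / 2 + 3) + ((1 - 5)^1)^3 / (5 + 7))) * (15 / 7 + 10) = 375360 / 49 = 7660.41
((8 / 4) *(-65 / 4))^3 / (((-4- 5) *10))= 54925 / 144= 381.42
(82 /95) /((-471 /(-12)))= 328 /14915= 0.02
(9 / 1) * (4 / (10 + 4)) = 18 / 7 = 2.57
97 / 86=1.13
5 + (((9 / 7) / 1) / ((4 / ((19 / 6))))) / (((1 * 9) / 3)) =299 / 56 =5.34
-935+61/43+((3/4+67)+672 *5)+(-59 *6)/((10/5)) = 398553/172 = 2317.17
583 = 583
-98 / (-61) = 98 / 61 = 1.61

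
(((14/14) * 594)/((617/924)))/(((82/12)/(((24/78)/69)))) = 4390848/7563803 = 0.58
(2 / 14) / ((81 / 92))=92 / 567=0.16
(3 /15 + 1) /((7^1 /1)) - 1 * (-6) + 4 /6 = 6.84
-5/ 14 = -0.36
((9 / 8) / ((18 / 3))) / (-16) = -3 / 256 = -0.01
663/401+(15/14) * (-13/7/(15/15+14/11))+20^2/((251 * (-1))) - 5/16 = -445160747/394551920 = -1.13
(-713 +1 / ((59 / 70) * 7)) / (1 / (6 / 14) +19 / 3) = -126171 / 1534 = -82.25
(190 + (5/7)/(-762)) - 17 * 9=37.00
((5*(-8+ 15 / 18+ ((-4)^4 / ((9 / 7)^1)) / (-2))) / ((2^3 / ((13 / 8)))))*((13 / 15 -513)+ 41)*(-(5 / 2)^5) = -551513096875 / 110592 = -4986916.75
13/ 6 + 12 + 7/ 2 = 53/ 3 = 17.67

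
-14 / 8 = -7 / 4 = -1.75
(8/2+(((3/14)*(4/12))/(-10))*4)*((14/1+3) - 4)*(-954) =-1723878/35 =-49253.66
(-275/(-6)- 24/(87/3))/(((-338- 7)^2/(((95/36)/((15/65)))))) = 0.00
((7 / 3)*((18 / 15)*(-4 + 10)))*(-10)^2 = 1680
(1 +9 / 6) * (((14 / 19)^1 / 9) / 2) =35 / 342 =0.10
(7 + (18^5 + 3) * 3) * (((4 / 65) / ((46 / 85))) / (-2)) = -96368240 / 299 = -322301.81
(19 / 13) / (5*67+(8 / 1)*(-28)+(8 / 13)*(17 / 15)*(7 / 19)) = 5415 / 412207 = 0.01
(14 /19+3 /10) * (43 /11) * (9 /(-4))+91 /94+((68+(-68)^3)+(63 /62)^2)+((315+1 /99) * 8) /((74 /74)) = -1059783677993927 /3398365080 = -311851.04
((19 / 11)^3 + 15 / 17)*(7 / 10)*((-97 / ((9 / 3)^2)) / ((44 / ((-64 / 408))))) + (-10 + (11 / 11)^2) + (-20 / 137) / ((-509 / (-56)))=-352668535749379 / 39832787679795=-8.85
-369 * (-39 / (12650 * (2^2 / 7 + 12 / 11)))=100737 / 147200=0.68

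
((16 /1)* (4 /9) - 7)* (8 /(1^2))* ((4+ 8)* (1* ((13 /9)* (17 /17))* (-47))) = -19552 /27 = -724.15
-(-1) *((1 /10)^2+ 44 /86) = 2243 /4300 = 0.52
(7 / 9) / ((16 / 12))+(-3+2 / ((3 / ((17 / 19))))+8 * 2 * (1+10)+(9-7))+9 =42221 / 228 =185.18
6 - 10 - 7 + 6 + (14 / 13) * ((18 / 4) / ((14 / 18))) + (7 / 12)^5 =4199803 / 3234816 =1.30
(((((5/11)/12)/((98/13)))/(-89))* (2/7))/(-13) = 5/4029564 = 0.00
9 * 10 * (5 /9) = 50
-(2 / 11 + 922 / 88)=-469 / 44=-10.66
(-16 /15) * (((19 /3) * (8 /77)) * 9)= -2432 /385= -6.32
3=3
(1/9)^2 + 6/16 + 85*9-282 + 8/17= 5330179/11016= 483.86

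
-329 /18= -18.28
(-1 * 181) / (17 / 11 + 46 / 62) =-61721 / 780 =-79.13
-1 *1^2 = -1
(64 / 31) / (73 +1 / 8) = 512 / 18135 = 0.03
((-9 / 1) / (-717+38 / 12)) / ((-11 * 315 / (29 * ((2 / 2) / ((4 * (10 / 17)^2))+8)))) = -303543 / 329791000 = -0.00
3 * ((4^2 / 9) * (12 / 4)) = 16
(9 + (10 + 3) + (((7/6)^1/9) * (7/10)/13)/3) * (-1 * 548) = -63481553/5265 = -12057.28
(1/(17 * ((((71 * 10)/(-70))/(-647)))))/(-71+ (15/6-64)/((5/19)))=-45290/3677729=-0.01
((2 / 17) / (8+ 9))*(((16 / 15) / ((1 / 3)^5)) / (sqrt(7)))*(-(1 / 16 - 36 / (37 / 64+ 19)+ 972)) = -630213858*sqrt(7) / 2534819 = -657.79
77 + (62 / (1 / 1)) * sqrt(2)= 164.68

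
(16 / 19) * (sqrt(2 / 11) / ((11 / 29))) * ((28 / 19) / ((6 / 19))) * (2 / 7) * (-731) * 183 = -168848.63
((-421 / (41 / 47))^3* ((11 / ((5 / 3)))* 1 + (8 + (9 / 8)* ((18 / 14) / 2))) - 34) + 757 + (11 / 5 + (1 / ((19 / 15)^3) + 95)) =-455972193785110024469 / 264728317840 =-1722415635.42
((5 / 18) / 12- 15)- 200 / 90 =-3715 / 216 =-17.20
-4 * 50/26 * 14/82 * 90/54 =-3500/1599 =-2.19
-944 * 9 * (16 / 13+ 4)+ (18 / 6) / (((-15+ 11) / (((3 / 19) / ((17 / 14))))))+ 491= -369089689 / 8398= -43949.71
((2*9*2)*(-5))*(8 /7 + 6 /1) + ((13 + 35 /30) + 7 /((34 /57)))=-449753 /357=-1259.81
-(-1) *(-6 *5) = -30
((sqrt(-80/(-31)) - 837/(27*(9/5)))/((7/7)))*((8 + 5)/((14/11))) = -159.50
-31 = -31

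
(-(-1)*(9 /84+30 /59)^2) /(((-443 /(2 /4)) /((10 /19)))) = -5171445 /22970868368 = -0.00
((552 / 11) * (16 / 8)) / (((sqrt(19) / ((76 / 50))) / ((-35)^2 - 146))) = 2382432 * sqrt(19) / 275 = 37762.84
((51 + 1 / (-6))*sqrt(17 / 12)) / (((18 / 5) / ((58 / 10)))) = 8845*sqrt(51) / 648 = 97.48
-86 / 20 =-43 / 10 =-4.30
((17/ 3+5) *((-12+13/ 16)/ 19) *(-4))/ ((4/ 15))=1790/ 19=94.21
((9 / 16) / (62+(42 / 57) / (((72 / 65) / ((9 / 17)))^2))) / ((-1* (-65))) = 98838 / 710041735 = 0.00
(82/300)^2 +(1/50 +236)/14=16.93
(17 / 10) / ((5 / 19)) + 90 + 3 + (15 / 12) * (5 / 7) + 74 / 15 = 221101 / 2100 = 105.29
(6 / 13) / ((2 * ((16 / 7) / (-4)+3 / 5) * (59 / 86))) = 9030 / 767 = 11.77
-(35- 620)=585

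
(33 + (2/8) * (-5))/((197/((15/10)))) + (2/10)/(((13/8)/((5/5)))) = 37373/102440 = 0.36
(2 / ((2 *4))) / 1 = 1 / 4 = 0.25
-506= -506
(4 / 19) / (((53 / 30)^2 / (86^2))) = 26625600 / 53371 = 498.88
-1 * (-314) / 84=157 / 42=3.74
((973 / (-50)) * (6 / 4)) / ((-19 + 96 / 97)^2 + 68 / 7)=-64084699 / 733462500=-0.09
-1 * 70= -70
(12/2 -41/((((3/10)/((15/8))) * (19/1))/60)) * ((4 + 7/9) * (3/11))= -218741/209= -1046.61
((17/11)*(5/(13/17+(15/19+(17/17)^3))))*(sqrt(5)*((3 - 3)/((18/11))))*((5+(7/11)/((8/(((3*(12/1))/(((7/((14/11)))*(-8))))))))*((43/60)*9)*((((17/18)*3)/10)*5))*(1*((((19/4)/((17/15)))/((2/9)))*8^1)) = 0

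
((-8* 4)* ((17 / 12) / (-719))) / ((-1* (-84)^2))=-17 / 1902474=-0.00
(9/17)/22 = 9/374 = 0.02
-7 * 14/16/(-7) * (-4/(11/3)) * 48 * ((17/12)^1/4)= -16.23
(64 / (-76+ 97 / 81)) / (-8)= 648 / 6059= 0.11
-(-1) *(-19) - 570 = -589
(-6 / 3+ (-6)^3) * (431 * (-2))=187916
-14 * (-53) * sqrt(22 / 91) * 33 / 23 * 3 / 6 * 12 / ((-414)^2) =583 * sqrt(2002) / 1423539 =0.02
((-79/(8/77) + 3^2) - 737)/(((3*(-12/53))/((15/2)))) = 1051785/64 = 16434.14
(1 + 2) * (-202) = -606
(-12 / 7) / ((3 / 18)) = -72 / 7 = -10.29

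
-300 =-300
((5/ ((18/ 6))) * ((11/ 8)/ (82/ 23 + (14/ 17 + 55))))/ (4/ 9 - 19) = -5865/ 2820296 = -0.00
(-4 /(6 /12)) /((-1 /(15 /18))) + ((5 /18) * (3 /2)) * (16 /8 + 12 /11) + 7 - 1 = 307 /22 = 13.95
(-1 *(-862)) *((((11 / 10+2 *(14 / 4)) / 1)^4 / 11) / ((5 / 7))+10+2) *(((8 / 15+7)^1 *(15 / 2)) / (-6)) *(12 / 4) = -14996970970041 / 1100000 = -13633609.97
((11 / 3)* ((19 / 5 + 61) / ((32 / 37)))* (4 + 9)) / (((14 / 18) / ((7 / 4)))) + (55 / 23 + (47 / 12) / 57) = 5058257269 / 629280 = 8038.17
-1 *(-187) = 187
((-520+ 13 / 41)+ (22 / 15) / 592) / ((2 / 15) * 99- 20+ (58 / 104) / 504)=103306070868 / 1351536259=76.44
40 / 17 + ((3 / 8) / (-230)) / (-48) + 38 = 20195857 / 500480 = 40.35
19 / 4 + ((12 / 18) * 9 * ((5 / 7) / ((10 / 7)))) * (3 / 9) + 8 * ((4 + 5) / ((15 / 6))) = 691 / 20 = 34.55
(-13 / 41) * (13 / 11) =-169 / 451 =-0.37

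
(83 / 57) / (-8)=-83 / 456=-0.18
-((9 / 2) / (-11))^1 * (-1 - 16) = -153 / 22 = -6.95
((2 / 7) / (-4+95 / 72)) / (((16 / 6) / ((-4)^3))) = 3456 / 1351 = 2.56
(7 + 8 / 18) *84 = 1876 / 3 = 625.33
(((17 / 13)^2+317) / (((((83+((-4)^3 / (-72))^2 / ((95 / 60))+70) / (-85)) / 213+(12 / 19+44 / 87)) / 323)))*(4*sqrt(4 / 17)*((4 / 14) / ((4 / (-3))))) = -661547770874712*sqrt(17) / 71938938617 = -37915.92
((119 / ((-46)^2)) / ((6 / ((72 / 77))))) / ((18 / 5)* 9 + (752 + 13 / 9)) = 2295 / 205777297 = 0.00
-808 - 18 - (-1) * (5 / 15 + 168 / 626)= -775049 / 939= -825.40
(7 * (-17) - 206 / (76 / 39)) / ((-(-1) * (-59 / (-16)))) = -68312 / 1121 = -60.94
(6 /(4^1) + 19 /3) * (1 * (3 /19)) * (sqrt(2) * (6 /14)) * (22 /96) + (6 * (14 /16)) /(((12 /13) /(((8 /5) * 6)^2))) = 517 * sqrt(2) /4256 + 13104 /25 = 524.33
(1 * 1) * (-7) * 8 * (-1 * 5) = 280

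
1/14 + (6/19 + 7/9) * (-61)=-159527/2394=-66.64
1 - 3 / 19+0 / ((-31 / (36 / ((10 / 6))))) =16 / 19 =0.84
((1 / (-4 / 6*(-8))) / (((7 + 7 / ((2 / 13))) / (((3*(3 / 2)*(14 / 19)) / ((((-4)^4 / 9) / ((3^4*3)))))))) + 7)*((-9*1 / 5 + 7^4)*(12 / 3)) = 4143427397 / 60800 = 68148.48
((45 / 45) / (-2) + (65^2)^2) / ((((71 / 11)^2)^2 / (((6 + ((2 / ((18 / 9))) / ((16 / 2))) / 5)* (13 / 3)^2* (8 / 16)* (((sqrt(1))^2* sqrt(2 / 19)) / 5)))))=21289129212597961* sqrt(38) / 3476317960800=37751.15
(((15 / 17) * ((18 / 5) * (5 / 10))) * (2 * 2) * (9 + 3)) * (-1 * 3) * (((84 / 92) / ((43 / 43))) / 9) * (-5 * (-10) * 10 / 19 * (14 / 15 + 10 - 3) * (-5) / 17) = 10584000 / 7429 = 1424.69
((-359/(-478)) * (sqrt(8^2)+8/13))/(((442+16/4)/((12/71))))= 120624/49193131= 0.00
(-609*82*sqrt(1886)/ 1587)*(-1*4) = 66584*sqrt(1886)/ 529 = 5466.19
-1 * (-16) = 16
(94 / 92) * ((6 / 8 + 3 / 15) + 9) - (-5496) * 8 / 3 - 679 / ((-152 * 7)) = 14666.80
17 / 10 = 1.70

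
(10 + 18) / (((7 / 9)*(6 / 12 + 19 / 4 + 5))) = 144 / 41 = 3.51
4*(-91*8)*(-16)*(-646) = -30098432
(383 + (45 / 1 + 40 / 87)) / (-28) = -9319 / 609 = -15.30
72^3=373248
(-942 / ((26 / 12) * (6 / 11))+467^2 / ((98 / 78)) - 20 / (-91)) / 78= 8466425 / 3822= 2215.18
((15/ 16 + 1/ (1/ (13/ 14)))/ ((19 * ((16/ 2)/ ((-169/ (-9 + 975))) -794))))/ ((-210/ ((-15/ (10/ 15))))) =-5577/ 445042304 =-0.00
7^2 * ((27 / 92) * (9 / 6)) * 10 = 215.71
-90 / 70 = -9 / 7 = -1.29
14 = 14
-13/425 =-0.03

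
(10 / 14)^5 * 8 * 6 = 150000 / 16807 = 8.92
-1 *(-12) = 12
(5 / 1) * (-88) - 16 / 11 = -441.45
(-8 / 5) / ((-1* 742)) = 0.00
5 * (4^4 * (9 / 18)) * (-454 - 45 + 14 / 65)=-4149888 / 13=-319222.15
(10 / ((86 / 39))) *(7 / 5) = 273 / 43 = 6.35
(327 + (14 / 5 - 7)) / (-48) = -269 / 40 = -6.72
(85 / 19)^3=614125 / 6859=89.54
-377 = -377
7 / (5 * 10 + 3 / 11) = 0.14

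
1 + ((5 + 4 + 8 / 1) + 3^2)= 27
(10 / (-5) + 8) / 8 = 3 / 4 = 0.75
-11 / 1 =-11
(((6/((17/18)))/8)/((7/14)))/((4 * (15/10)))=9/34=0.26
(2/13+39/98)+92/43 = 147437/54782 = 2.69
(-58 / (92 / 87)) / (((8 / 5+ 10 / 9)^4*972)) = -42575625 / 40762155904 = -0.00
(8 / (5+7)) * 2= 4 / 3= 1.33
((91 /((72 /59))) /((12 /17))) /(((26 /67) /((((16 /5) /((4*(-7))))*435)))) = -1948829 /144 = -13533.53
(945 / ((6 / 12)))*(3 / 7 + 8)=15930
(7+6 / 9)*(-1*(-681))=5221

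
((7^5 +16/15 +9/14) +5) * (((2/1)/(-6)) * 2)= -3530879/315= -11209.14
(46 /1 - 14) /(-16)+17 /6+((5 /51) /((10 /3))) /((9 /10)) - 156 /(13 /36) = -131927 /306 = -431.13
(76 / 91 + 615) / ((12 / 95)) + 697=6085019 / 1092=5572.36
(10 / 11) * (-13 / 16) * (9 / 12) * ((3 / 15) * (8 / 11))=-39 / 484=-0.08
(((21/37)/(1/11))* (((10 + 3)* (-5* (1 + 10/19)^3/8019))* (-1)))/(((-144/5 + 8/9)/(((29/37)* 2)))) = -1609064275/159216348276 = -0.01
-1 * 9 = -9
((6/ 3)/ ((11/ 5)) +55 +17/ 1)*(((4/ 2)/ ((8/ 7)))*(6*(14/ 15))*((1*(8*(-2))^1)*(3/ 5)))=-1886304/ 275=-6859.29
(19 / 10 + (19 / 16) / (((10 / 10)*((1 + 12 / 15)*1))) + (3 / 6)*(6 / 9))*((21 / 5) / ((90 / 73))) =1064413 / 108000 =9.86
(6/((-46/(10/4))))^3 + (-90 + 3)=-87.03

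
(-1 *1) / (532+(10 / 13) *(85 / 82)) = -533 / 283981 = -0.00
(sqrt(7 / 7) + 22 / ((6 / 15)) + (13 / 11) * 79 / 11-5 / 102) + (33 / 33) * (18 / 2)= 73.44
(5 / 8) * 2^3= 5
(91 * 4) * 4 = 1456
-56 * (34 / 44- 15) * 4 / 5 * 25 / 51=175280 / 561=312.44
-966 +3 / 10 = -9657 / 10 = -965.70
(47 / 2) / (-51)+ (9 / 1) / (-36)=-145 / 204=-0.71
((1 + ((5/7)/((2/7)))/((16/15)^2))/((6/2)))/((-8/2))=-1637/6144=-0.27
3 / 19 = 0.16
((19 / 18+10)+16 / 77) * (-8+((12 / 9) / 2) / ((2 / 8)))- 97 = -326551 / 2079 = -157.07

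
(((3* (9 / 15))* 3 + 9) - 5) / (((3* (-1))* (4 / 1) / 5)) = -47 / 12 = -3.92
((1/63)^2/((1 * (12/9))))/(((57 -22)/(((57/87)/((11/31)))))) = 589/59085180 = 0.00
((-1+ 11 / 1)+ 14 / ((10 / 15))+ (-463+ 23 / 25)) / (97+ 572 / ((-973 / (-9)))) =-10486021 / 2488225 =-4.21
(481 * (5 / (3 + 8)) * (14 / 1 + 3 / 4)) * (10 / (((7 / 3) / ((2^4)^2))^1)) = 272438400 / 77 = 3538161.04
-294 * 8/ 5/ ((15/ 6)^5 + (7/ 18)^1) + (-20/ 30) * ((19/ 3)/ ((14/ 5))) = -56087263/ 8894655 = -6.31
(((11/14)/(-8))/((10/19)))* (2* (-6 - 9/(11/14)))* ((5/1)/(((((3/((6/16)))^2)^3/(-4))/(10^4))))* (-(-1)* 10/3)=-59375/3584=-16.57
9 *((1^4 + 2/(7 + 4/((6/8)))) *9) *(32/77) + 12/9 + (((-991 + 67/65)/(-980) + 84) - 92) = 650699927/19444425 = 33.46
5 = 5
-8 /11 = -0.73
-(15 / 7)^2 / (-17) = 225 / 833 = 0.27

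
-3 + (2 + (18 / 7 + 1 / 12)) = 139 / 84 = 1.65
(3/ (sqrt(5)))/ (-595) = -0.00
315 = 315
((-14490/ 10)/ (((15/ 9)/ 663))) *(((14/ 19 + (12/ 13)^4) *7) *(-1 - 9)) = 2463881043204/ 41743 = 59025011.22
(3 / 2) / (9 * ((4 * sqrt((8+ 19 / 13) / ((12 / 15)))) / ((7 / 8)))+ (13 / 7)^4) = 0.01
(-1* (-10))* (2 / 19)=20 / 19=1.05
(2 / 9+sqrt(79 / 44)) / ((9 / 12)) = 8 / 27+2 * sqrt(869) / 33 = 2.08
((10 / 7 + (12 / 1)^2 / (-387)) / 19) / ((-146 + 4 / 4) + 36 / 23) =-7314 / 18866981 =-0.00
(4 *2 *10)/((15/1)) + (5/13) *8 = 328/39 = 8.41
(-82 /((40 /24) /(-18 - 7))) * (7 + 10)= 20910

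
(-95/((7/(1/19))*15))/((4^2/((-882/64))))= 21/512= 0.04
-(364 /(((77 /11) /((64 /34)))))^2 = -2768896 /289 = -9580.96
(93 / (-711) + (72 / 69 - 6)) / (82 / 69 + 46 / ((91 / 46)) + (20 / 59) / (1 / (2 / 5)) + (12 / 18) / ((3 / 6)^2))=-148887739 / 797317138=-0.19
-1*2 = -2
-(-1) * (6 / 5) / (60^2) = 1 / 3000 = 0.00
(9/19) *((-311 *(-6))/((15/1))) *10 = 11196/19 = 589.26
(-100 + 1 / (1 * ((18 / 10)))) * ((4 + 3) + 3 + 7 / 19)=-176315 / 171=-1031.08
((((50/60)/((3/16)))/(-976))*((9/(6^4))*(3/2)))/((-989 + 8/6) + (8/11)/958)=0.00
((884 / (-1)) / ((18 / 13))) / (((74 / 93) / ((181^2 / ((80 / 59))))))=-172149783637 / 8880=-19386236.90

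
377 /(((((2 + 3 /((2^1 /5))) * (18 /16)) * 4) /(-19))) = -1508 /9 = -167.56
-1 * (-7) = 7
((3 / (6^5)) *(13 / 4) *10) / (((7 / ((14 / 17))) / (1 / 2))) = 65 / 88128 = 0.00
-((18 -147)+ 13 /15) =1922 /15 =128.13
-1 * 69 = -69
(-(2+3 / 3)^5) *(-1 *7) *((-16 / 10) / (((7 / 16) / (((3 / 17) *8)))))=-8782.31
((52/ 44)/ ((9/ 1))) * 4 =52/ 99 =0.53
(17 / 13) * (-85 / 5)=-289 / 13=-22.23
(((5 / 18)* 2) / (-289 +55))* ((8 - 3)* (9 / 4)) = -0.03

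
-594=-594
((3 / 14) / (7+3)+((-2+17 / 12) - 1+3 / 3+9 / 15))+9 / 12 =331 / 420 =0.79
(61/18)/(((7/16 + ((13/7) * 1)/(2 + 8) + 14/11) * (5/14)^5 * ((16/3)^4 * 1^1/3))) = 710482311/622880000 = 1.14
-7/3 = -2.33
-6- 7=-13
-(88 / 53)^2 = -7744 / 2809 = -2.76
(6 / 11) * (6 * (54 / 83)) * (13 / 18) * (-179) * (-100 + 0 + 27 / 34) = 423844434 / 15521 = 27307.80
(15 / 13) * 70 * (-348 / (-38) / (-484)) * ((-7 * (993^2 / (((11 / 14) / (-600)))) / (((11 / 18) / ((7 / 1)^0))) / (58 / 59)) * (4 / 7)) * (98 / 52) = -14440023225.31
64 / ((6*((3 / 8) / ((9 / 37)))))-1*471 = -17171 / 37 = -464.08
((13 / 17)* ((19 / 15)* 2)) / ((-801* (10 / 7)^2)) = -12103 / 10212750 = -0.00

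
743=743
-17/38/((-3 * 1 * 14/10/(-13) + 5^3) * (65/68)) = -289/77387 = -0.00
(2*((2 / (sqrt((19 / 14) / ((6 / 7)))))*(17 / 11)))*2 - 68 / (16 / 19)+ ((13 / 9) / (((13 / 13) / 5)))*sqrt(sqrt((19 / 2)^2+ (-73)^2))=-323 / 4+ 272*sqrt(57) / 209+ 65*sqrt(2)*21677^(1 / 4) / 18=-8.96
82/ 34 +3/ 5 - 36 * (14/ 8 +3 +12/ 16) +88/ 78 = -642646/ 3315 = -193.86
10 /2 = 5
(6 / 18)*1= 0.33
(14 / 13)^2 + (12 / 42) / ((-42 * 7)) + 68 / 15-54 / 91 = 1477787 / 289835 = 5.10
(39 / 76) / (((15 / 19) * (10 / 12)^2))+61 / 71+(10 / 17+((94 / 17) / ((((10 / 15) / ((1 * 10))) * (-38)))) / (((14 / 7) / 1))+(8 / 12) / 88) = 491774627 / 378394500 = 1.30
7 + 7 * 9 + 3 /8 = 563 /8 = 70.38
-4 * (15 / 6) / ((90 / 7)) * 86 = -602 / 9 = -66.89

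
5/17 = 0.29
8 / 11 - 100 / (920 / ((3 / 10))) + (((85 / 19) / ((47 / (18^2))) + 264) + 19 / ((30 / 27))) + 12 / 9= 4256066719 / 13555740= 313.97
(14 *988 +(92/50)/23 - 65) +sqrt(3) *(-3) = 344177/25 - 3 *sqrt(3) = 13761.88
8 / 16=0.50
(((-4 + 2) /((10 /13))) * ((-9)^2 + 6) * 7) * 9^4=-51943437 /5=-10388687.40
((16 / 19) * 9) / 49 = 144 / 931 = 0.15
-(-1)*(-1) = -1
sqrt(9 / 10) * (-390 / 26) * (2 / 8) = -9 * sqrt(10) / 8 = -3.56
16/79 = 0.20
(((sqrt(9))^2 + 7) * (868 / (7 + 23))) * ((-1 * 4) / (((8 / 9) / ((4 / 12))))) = -3472 / 5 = -694.40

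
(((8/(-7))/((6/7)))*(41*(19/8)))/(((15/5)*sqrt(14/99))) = -779*sqrt(154)/84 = -115.08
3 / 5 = 0.60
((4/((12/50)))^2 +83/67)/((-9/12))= -672988/1809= -372.02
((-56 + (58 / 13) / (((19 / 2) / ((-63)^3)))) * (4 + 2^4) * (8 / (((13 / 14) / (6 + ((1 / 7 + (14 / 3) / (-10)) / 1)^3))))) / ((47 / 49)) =-12826887545898496 / 101868975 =-125915545.39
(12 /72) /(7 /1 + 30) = 1 /222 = 0.00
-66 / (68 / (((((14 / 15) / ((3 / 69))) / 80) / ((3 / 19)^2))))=-639331 / 61200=-10.45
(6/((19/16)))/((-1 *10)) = -48/95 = -0.51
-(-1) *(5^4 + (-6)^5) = -7151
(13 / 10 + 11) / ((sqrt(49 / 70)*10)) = 123*sqrt(70) / 700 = 1.47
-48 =-48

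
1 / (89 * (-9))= -1 / 801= -0.00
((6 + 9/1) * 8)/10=12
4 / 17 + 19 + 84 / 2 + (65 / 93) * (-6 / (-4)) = 65647 / 1054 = 62.28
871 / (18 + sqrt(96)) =2613 / 38-871 * sqrt(6) / 57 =31.33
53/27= 1.96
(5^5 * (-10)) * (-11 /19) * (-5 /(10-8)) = -859375 /19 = -45230.26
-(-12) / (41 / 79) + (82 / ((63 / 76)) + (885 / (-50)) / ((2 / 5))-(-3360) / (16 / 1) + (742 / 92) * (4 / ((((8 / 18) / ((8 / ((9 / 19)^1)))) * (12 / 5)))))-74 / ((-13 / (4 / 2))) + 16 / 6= 2510465743 / 3089268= 812.64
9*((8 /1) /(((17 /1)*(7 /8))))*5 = 24.20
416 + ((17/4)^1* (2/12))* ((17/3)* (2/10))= 150049/360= 416.80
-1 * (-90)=90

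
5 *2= 10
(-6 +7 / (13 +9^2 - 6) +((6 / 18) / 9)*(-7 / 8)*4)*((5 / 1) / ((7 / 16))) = -143750 / 2079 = -69.14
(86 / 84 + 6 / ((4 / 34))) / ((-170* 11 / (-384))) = 13984 / 1309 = 10.68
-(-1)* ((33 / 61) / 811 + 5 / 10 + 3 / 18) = 0.67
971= 971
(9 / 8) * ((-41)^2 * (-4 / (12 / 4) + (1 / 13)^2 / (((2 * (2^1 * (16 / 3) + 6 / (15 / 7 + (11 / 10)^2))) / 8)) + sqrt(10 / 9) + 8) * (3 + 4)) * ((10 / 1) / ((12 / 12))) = 176505 * sqrt(10) / 4 + 13084492684515 / 14821976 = 1022315.99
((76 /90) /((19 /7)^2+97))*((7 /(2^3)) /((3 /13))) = 84721 /2761560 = 0.03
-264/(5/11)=-2904/5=-580.80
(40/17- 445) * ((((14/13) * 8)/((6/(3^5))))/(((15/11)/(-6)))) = 150186960/221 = 679579.00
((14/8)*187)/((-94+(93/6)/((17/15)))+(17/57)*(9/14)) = -2959649/724712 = -4.08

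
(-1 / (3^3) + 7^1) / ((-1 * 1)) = -188 / 27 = -6.96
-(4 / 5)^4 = -256 / 625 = -0.41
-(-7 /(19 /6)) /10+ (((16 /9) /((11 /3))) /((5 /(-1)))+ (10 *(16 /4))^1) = 125789 /3135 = 40.12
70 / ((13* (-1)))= -70 / 13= -5.38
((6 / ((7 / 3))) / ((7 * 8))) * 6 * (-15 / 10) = -81 / 196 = -0.41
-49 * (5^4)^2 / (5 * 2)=-3828125 / 2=-1914062.50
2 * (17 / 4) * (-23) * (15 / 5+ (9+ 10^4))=-1957346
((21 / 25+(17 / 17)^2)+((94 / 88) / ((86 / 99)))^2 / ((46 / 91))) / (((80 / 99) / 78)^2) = 9801003802503771 / 217738240000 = 45012.78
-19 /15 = -1.27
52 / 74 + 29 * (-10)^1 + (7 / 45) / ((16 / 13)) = -7703513 / 26640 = -289.17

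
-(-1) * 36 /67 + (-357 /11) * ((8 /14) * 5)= -67944 /737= -92.19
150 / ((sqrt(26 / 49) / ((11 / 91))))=825*sqrt(26) / 169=24.89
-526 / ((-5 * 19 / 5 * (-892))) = -263 / 8474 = -0.03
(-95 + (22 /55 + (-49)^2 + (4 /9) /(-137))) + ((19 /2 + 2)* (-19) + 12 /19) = 489279533 /234270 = 2088.53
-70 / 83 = -0.84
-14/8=-1.75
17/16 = 1.06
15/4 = 3.75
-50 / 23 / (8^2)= -25 / 736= -0.03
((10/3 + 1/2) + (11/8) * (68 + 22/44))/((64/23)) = 108215/3072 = 35.23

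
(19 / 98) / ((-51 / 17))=-0.06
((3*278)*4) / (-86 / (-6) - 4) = 10008 / 31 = 322.84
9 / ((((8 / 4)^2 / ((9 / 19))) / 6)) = 243 / 38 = 6.39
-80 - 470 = -550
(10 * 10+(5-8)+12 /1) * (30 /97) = 3270 /97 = 33.71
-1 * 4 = -4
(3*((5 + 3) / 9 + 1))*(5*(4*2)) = 680 / 3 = 226.67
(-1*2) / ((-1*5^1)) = 2 / 5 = 0.40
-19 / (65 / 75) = -285 / 13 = -21.92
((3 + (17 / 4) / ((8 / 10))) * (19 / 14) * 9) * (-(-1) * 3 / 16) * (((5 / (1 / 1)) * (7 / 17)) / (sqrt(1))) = 341145 / 8704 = 39.19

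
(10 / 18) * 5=25 / 9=2.78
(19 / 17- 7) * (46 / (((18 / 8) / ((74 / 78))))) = -680800 / 5967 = -114.09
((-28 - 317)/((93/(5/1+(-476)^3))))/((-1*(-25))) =2480553933/155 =16003573.76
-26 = -26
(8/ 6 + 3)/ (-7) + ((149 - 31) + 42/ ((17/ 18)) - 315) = -54674/ 357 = -153.15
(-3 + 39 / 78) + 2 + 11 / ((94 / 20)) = 173 / 94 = 1.84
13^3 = 2197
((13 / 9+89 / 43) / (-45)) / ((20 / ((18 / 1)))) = -136 / 1935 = -0.07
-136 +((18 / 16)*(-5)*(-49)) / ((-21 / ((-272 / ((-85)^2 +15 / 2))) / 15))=-372028 / 2893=-128.60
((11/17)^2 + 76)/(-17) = -22085/4913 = -4.50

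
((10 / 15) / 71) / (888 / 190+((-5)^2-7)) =95 / 229401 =0.00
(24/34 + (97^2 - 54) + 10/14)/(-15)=-371138/595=-623.76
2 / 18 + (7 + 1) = 73 / 9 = 8.11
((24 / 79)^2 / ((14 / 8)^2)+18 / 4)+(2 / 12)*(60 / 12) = 4920592 / 917427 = 5.36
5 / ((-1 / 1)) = -5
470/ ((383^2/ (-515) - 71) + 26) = -121025/ 84932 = -1.42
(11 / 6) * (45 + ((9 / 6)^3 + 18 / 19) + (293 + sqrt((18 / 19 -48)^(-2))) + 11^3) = 1250630249 / 407664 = 3067.80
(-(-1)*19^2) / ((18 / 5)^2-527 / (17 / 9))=-9025 / 6651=-1.36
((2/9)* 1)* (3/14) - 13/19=-254/399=-0.64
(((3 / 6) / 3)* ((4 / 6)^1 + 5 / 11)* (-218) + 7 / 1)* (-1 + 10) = -3340 / 11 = -303.64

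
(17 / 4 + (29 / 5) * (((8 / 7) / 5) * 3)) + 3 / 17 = 100003 / 11900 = 8.40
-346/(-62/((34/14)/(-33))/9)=-8823/2387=-3.70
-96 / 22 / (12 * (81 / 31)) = -124 / 891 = -0.14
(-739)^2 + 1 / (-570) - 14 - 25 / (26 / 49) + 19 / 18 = 12138934661 / 22230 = 546060.94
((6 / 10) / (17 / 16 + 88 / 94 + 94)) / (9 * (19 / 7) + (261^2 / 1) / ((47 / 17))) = 8836 / 34868407695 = 0.00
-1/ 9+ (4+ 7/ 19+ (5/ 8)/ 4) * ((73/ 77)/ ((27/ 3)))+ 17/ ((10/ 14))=7272853/ 300960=24.17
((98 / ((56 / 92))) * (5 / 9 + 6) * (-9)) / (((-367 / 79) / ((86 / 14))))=4609729 / 367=12560.57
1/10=0.10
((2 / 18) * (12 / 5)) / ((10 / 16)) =0.43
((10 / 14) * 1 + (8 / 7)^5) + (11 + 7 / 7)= 246457 / 16807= 14.66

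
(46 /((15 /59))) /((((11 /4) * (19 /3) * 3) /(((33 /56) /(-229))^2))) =44781 /1952902840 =0.00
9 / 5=1.80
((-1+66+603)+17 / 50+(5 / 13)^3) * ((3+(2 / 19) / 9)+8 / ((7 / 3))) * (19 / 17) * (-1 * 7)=-43540075607 / 1292850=-33677.59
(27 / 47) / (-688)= -27 / 32336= -0.00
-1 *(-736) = 736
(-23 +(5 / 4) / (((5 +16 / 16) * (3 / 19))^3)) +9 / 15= -2441261 / 116640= -20.93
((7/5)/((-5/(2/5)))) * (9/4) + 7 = 1687/250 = 6.75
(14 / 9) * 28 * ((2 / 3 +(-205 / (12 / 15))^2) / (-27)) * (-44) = 4660844.64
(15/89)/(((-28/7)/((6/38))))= -45/6764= -0.01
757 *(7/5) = 5299/5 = 1059.80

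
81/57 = 27/19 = 1.42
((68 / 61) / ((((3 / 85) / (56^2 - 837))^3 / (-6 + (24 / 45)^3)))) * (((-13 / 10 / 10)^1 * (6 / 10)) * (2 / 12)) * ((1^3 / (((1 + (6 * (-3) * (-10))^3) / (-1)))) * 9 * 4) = -520821725354656406252 / 3601989617625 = -144592789.16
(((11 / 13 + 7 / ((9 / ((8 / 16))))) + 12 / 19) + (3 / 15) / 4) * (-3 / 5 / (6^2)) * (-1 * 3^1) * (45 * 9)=38.81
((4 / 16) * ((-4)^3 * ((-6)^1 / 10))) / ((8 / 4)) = 24 / 5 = 4.80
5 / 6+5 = 5.83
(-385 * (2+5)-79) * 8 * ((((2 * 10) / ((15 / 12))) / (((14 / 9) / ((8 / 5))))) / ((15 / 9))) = -38347776 / 175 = -219130.15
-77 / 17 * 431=-33187 / 17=-1952.18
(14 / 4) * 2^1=7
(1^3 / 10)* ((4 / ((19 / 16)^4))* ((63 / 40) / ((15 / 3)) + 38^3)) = 179805601792 / 16290125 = 11037.71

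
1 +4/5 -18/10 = 0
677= 677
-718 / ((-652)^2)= -359 / 212552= -0.00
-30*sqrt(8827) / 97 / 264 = -5*sqrt(8827) / 4268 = -0.11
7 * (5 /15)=7 /3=2.33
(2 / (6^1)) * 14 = 14 / 3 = 4.67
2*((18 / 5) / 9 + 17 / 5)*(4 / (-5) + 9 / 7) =646 / 175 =3.69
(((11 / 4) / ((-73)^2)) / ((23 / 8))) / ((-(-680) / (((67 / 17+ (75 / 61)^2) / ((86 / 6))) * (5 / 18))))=948563 / 34005626073534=0.00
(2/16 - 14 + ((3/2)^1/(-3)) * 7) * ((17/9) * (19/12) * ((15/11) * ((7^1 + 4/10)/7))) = -74.91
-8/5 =-1.60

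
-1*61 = -61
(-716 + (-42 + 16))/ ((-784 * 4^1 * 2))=53/ 448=0.12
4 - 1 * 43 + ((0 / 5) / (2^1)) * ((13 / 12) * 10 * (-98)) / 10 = -39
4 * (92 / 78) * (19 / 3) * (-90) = -34960 / 13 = -2689.23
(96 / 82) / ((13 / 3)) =144 / 533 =0.27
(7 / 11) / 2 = 7 / 22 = 0.32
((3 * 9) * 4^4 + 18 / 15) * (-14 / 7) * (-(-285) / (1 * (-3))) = 1313508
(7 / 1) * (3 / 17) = 21 / 17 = 1.24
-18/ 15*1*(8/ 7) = -48/ 35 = -1.37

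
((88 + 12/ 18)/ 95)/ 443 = 0.00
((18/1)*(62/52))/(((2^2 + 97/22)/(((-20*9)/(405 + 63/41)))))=-251658/222703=-1.13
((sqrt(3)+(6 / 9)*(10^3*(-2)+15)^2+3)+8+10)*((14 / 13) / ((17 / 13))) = 14*sqrt(3) / 17+110327182 / 51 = 2163279.50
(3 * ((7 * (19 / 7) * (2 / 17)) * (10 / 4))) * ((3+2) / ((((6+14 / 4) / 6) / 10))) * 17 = 9000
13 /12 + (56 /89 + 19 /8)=4.09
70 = 70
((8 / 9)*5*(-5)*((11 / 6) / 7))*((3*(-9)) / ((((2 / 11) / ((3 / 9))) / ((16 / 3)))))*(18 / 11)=17600 / 7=2514.29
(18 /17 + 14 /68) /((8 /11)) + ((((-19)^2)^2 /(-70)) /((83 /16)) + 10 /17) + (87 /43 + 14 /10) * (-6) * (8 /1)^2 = -56778440101 /33976880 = -1671.09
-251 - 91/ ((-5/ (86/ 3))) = 4061/ 15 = 270.73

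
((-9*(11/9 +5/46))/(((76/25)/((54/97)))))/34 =-19575/303416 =-0.06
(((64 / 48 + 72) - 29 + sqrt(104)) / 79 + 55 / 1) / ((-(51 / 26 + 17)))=-2.94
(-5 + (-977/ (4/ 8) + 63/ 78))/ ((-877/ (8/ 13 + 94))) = 31311495/ 148213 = 211.26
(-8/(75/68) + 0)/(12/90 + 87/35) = -3808/1375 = -2.77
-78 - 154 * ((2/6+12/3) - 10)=2384/3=794.67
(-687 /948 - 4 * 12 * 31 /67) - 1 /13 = -6333335 /275236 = -23.01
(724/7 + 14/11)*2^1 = 16124/77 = 209.40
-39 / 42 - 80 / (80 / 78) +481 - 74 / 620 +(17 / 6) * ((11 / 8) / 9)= 188605871 / 468720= 402.38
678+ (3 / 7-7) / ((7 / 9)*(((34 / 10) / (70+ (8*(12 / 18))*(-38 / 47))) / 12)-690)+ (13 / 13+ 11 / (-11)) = 5459565683382 / 8052343649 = 678.01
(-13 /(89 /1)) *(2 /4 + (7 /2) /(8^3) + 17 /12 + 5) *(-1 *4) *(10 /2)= 1382485 /68352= 20.23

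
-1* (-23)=23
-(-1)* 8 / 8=1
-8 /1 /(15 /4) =-32 /15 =-2.13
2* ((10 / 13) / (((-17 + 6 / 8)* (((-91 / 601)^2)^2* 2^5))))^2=15.84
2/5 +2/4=9/10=0.90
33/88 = 3/8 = 0.38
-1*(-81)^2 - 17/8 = -52505/8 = -6563.12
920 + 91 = 1011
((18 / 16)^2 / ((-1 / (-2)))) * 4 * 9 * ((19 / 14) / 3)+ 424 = 52105 / 112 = 465.22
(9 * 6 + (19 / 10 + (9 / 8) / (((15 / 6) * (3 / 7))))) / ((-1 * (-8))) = 7.12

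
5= 5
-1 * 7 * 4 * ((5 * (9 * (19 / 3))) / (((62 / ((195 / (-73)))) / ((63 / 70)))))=700245 / 2263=309.43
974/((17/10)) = 9740/17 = 572.94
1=1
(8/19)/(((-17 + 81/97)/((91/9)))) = -1261/4788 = -0.26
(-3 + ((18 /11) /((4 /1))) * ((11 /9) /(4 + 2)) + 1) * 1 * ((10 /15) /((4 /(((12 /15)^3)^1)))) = -184 /1125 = -0.16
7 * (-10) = -70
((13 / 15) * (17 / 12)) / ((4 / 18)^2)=1989 / 80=24.86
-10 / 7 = -1.43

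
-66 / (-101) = 66 / 101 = 0.65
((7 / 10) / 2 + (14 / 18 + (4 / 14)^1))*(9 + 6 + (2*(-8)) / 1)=-1781 / 1260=-1.41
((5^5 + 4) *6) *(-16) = -300384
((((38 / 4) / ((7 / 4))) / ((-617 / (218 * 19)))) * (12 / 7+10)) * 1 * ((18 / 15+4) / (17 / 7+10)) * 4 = -714.44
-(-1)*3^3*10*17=4590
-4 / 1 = -4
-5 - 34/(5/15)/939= -1599/313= -5.11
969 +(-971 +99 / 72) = -5 / 8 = -0.62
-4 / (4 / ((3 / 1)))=-3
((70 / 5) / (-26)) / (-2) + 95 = 2477 / 26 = 95.27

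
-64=-64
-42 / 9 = -14 / 3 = -4.67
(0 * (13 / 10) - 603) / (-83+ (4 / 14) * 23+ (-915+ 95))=4221 / 6275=0.67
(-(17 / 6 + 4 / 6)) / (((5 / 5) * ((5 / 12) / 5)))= -42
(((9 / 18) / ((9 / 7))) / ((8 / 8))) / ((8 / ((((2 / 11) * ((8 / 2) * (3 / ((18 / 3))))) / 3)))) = 0.01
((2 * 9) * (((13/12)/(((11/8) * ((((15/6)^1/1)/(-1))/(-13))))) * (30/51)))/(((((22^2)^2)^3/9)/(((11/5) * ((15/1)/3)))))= 4563/13658440295489792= 0.00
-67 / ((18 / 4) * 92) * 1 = -0.16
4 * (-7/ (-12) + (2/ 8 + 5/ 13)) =190/ 39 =4.87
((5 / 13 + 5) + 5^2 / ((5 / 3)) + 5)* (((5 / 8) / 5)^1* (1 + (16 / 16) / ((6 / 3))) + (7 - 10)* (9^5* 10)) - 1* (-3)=-4676679993 / 104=-44968076.86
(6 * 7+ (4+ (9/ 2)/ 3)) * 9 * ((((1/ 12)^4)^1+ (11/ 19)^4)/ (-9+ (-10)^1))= -1518630485/ 600519168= -2.53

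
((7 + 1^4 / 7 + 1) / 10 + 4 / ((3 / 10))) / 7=2.02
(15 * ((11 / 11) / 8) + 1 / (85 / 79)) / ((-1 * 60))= -1907 / 40800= -0.05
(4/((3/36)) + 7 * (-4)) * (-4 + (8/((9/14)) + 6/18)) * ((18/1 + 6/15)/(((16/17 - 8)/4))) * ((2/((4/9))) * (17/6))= -1050226/45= -23338.36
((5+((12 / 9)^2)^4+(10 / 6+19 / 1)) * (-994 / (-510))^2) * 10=23113620166 / 17065161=1354.43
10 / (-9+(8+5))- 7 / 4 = 3 / 4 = 0.75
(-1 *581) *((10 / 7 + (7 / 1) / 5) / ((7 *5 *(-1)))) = 8217 / 175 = 46.95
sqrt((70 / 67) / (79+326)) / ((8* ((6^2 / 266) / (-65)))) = -8645* sqrt(938) / 86832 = -3.05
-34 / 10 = -17 / 5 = -3.40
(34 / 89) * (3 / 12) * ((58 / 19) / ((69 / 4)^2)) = 7888 / 8050851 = 0.00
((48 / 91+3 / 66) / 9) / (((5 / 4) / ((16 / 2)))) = 18352 / 45045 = 0.41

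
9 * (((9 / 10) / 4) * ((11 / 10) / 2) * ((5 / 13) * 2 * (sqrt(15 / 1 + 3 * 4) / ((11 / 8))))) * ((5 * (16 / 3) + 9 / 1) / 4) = 8667 * sqrt(3) / 520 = 28.87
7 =7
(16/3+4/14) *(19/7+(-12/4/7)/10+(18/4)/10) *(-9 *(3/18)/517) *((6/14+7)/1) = -335179/886655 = -0.38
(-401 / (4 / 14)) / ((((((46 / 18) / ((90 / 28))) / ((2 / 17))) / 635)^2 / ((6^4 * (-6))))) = 103116491024670000 / 1070167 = 96355513695.22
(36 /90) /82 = 1 /205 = 0.00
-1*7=-7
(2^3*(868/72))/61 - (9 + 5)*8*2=-122108/549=-222.42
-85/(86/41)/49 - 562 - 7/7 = -2375967/4214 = -563.83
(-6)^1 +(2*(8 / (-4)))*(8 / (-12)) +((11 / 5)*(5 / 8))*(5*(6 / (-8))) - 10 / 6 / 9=-7495 / 864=-8.67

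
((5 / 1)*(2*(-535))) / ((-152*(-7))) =-2675 / 532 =-5.03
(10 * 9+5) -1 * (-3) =98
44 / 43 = 1.02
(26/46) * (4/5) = 52/115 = 0.45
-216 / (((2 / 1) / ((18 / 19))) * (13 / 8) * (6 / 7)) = -18144 / 247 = -73.46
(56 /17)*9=504 /17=29.65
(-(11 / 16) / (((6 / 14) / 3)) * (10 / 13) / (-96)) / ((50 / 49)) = 3773 / 99840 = 0.04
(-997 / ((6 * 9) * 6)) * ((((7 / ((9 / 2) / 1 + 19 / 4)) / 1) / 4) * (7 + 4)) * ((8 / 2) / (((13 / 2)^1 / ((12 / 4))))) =-153538 / 12987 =-11.82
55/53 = 1.04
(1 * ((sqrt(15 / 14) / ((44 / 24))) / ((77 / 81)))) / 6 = 81 * sqrt(210) / 11858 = 0.10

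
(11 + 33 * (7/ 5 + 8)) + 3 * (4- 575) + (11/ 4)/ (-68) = -1892903/ 1360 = -1391.84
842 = 842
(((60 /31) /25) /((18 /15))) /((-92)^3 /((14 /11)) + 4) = -7 /66382718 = -0.00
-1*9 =-9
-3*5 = -15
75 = 75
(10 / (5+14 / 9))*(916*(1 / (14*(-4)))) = -10305 / 413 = -24.95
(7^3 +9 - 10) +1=343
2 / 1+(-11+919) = 910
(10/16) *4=5/2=2.50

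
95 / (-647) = -95 / 647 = -0.15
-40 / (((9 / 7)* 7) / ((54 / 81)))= -80 / 27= -2.96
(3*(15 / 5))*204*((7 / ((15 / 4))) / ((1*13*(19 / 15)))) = 51408 / 247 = 208.13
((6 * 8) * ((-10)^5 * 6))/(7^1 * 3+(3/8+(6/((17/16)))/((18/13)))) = -2350080000/2077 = -1131478.09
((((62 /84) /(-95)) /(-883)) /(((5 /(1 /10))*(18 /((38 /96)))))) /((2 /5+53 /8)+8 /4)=31 /72295448400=0.00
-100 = -100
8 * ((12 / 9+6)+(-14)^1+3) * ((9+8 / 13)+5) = -16720 / 39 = -428.72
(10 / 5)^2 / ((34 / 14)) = 28 / 17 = 1.65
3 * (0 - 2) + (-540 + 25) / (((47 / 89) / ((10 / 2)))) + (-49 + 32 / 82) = -9501408 / 1927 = -4930.67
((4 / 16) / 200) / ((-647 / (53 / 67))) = -53 / 34679200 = -0.00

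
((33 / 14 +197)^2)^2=60679130081761 / 38416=1579527542.74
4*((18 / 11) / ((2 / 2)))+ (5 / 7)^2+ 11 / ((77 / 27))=5882 / 539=10.91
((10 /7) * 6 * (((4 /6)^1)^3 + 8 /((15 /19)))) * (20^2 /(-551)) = -2252800 /34713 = -64.90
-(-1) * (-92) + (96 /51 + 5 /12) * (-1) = -19237 /204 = -94.30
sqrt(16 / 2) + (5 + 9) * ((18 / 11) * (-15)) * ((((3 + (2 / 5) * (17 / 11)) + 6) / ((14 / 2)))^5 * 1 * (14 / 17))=-8948126422148184 / 6456232619375 + 2 * sqrt(2)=-1383.14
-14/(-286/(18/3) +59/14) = 588/1825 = 0.32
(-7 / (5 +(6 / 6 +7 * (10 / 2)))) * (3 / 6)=-0.09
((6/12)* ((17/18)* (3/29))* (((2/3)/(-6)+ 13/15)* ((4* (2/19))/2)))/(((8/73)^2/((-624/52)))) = -1540081/198360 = -7.76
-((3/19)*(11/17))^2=-1089/104329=-0.01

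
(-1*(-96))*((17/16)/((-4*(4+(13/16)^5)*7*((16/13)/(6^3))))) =-4692639744/31959179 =-146.83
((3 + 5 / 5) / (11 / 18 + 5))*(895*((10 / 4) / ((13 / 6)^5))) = 1252713600 / 37500593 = 33.41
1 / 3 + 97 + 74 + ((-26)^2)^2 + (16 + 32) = 1371586 / 3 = 457195.33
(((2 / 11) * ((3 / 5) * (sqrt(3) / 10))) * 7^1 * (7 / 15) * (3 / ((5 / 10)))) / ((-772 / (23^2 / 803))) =-0.00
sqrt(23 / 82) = 0.53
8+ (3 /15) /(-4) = 7.95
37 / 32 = 1.16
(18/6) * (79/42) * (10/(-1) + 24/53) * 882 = -47516.26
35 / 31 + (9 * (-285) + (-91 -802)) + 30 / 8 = -428187 / 124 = -3453.12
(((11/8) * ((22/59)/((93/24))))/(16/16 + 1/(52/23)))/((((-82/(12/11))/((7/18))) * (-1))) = 8008/16872525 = 0.00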